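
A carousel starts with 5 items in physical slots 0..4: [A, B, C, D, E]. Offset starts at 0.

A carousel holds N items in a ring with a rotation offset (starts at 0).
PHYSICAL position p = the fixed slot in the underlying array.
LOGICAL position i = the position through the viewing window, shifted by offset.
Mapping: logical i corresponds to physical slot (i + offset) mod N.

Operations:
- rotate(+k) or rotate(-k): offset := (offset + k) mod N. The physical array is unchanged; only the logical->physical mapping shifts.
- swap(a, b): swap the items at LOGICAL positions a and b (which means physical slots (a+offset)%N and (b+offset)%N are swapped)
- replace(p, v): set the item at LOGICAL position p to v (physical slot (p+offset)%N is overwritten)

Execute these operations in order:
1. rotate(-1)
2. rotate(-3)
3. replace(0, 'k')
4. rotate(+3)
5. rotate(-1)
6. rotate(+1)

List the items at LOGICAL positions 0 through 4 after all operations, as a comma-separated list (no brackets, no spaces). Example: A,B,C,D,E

Answer: E,A,k,C,D

Derivation:
After op 1 (rotate(-1)): offset=4, physical=[A,B,C,D,E], logical=[E,A,B,C,D]
After op 2 (rotate(-3)): offset=1, physical=[A,B,C,D,E], logical=[B,C,D,E,A]
After op 3 (replace(0, 'k')): offset=1, physical=[A,k,C,D,E], logical=[k,C,D,E,A]
After op 4 (rotate(+3)): offset=4, physical=[A,k,C,D,E], logical=[E,A,k,C,D]
After op 5 (rotate(-1)): offset=3, physical=[A,k,C,D,E], logical=[D,E,A,k,C]
After op 6 (rotate(+1)): offset=4, physical=[A,k,C,D,E], logical=[E,A,k,C,D]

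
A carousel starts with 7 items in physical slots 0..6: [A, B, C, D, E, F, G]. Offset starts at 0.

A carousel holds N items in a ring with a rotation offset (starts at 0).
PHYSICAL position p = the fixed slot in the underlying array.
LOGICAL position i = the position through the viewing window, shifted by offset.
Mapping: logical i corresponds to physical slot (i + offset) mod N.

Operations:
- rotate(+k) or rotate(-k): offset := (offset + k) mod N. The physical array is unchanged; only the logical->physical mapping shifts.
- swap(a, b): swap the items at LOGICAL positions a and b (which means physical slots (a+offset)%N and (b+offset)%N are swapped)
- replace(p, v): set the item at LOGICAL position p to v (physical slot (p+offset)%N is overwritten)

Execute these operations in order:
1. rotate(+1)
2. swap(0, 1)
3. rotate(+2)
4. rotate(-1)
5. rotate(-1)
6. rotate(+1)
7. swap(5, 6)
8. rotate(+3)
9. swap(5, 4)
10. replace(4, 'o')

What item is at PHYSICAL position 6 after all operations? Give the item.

After op 1 (rotate(+1)): offset=1, physical=[A,B,C,D,E,F,G], logical=[B,C,D,E,F,G,A]
After op 2 (swap(0, 1)): offset=1, physical=[A,C,B,D,E,F,G], logical=[C,B,D,E,F,G,A]
After op 3 (rotate(+2)): offset=3, physical=[A,C,B,D,E,F,G], logical=[D,E,F,G,A,C,B]
After op 4 (rotate(-1)): offset=2, physical=[A,C,B,D,E,F,G], logical=[B,D,E,F,G,A,C]
After op 5 (rotate(-1)): offset=1, physical=[A,C,B,D,E,F,G], logical=[C,B,D,E,F,G,A]
After op 6 (rotate(+1)): offset=2, physical=[A,C,B,D,E,F,G], logical=[B,D,E,F,G,A,C]
After op 7 (swap(5, 6)): offset=2, physical=[C,A,B,D,E,F,G], logical=[B,D,E,F,G,C,A]
After op 8 (rotate(+3)): offset=5, physical=[C,A,B,D,E,F,G], logical=[F,G,C,A,B,D,E]
After op 9 (swap(5, 4)): offset=5, physical=[C,A,D,B,E,F,G], logical=[F,G,C,A,D,B,E]
After op 10 (replace(4, 'o')): offset=5, physical=[C,A,o,B,E,F,G], logical=[F,G,C,A,o,B,E]

Answer: G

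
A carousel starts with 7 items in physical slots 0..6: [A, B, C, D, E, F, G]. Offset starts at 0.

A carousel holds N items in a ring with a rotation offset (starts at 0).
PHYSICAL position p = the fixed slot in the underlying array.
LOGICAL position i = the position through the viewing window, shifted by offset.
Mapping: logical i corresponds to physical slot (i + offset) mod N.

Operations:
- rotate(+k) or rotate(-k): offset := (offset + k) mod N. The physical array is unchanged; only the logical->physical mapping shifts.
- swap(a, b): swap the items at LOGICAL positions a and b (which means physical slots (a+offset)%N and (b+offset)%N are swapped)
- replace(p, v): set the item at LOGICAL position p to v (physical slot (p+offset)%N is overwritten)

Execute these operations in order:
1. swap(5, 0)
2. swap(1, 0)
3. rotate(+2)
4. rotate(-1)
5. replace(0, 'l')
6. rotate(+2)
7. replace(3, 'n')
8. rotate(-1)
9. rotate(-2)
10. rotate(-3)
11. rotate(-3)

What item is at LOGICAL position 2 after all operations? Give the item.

After op 1 (swap(5, 0)): offset=0, physical=[F,B,C,D,E,A,G], logical=[F,B,C,D,E,A,G]
After op 2 (swap(1, 0)): offset=0, physical=[B,F,C,D,E,A,G], logical=[B,F,C,D,E,A,G]
After op 3 (rotate(+2)): offset=2, physical=[B,F,C,D,E,A,G], logical=[C,D,E,A,G,B,F]
After op 4 (rotate(-1)): offset=1, physical=[B,F,C,D,E,A,G], logical=[F,C,D,E,A,G,B]
After op 5 (replace(0, 'l')): offset=1, physical=[B,l,C,D,E,A,G], logical=[l,C,D,E,A,G,B]
After op 6 (rotate(+2)): offset=3, physical=[B,l,C,D,E,A,G], logical=[D,E,A,G,B,l,C]
After op 7 (replace(3, 'n')): offset=3, physical=[B,l,C,D,E,A,n], logical=[D,E,A,n,B,l,C]
After op 8 (rotate(-1)): offset=2, physical=[B,l,C,D,E,A,n], logical=[C,D,E,A,n,B,l]
After op 9 (rotate(-2)): offset=0, physical=[B,l,C,D,E,A,n], logical=[B,l,C,D,E,A,n]
After op 10 (rotate(-3)): offset=4, physical=[B,l,C,D,E,A,n], logical=[E,A,n,B,l,C,D]
After op 11 (rotate(-3)): offset=1, physical=[B,l,C,D,E,A,n], logical=[l,C,D,E,A,n,B]

Answer: D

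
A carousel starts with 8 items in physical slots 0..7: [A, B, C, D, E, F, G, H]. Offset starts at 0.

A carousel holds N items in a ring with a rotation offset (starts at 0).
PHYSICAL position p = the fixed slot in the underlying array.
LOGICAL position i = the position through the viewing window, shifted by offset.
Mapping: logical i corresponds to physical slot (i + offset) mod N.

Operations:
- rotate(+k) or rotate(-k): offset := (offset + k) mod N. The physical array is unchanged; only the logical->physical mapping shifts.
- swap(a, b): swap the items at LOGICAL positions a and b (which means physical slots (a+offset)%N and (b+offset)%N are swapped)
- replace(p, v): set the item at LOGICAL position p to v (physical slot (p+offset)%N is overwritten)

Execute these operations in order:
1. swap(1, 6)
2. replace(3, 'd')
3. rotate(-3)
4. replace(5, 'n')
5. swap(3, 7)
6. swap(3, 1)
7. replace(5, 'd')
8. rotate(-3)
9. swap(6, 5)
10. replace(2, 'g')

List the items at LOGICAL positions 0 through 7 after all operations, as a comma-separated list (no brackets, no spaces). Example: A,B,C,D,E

After op 1 (swap(1, 6)): offset=0, physical=[A,G,C,D,E,F,B,H], logical=[A,G,C,D,E,F,B,H]
After op 2 (replace(3, 'd')): offset=0, physical=[A,G,C,d,E,F,B,H], logical=[A,G,C,d,E,F,B,H]
After op 3 (rotate(-3)): offset=5, physical=[A,G,C,d,E,F,B,H], logical=[F,B,H,A,G,C,d,E]
After op 4 (replace(5, 'n')): offset=5, physical=[A,G,n,d,E,F,B,H], logical=[F,B,H,A,G,n,d,E]
After op 5 (swap(3, 7)): offset=5, physical=[E,G,n,d,A,F,B,H], logical=[F,B,H,E,G,n,d,A]
After op 6 (swap(3, 1)): offset=5, physical=[B,G,n,d,A,F,E,H], logical=[F,E,H,B,G,n,d,A]
After op 7 (replace(5, 'd')): offset=5, physical=[B,G,d,d,A,F,E,H], logical=[F,E,H,B,G,d,d,A]
After op 8 (rotate(-3)): offset=2, physical=[B,G,d,d,A,F,E,H], logical=[d,d,A,F,E,H,B,G]
After op 9 (swap(6, 5)): offset=2, physical=[H,G,d,d,A,F,E,B], logical=[d,d,A,F,E,B,H,G]
After op 10 (replace(2, 'g')): offset=2, physical=[H,G,d,d,g,F,E,B], logical=[d,d,g,F,E,B,H,G]

Answer: d,d,g,F,E,B,H,G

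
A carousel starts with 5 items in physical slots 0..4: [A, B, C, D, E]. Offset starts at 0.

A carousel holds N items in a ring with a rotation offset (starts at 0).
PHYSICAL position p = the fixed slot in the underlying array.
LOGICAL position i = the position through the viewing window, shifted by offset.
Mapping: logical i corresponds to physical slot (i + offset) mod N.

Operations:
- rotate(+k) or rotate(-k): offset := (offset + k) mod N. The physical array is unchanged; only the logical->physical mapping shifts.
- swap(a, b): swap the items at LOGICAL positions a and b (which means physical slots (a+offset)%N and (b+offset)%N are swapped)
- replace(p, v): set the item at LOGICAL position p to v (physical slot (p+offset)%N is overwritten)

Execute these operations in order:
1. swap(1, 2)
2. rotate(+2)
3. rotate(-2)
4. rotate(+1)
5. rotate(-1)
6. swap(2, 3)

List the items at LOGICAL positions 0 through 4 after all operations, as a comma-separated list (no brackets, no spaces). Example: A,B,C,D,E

Answer: A,C,D,B,E

Derivation:
After op 1 (swap(1, 2)): offset=0, physical=[A,C,B,D,E], logical=[A,C,B,D,E]
After op 2 (rotate(+2)): offset=2, physical=[A,C,B,D,E], logical=[B,D,E,A,C]
After op 3 (rotate(-2)): offset=0, physical=[A,C,B,D,E], logical=[A,C,B,D,E]
After op 4 (rotate(+1)): offset=1, physical=[A,C,B,D,E], logical=[C,B,D,E,A]
After op 5 (rotate(-1)): offset=0, physical=[A,C,B,D,E], logical=[A,C,B,D,E]
After op 6 (swap(2, 3)): offset=0, physical=[A,C,D,B,E], logical=[A,C,D,B,E]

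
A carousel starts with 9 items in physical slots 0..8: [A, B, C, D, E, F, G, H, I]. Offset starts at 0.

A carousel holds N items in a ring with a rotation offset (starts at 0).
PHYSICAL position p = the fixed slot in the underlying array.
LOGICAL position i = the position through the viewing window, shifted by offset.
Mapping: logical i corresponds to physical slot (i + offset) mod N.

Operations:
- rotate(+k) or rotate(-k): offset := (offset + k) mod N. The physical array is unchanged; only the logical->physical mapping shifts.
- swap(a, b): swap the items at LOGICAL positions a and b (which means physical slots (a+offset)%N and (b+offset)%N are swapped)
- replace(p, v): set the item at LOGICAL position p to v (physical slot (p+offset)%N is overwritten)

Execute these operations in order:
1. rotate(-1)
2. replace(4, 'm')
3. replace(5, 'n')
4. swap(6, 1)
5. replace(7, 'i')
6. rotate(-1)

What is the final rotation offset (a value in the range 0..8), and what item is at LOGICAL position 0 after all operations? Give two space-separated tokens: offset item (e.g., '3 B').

After op 1 (rotate(-1)): offset=8, physical=[A,B,C,D,E,F,G,H,I], logical=[I,A,B,C,D,E,F,G,H]
After op 2 (replace(4, 'm')): offset=8, physical=[A,B,C,m,E,F,G,H,I], logical=[I,A,B,C,m,E,F,G,H]
After op 3 (replace(5, 'n')): offset=8, physical=[A,B,C,m,n,F,G,H,I], logical=[I,A,B,C,m,n,F,G,H]
After op 4 (swap(6, 1)): offset=8, physical=[F,B,C,m,n,A,G,H,I], logical=[I,F,B,C,m,n,A,G,H]
After op 5 (replace(7, 'i')): offset=8, physical=[F,B,C,m,n,A,i,H,I], logical=[I,F,B,C,m,n,A,i,H]
After op 6 (rotate(-1)): offset=7, physical=[F,B,C,m,n,A,i,H,I], logical=[H,I,F,B,C,m,n,A,i]

Answer: 7 H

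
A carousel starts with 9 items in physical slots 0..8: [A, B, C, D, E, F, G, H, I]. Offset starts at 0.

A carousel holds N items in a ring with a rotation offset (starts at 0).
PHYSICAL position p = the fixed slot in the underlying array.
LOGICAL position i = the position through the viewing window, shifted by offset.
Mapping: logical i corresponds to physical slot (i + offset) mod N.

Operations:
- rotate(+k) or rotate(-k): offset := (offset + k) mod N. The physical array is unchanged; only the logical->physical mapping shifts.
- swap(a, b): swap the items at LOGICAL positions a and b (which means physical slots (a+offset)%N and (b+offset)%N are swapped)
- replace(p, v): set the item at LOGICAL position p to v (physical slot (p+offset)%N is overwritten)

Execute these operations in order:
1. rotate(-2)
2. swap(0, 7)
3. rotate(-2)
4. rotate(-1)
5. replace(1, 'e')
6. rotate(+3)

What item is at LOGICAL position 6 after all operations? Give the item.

Answer: E

Derivation:
After op 1 (rotate(-2)): offset=7, physical=[A,B,C,D,E,F,G,H,I], logical=[H,I,A,B,C,D,E,F,G]
After op 2 (swap(0, 7)): offset=7, physical=[A,B,C,D,E,H,G,F,I], logical=[F,I,A,B,C,D,E,H,G]
After op 3 (rotate(-2)): offset=5, physical=[A,B,C,D,E,H,G,F,I], logical=[H,G,F,I,A,B,C,D,E]
After op 4 (rotate(-1)): offset=4, physical=[A,B,C,D,E,H,G,F,I], logical=[E,H,G,F,I,A,B,C,D]
After op 5 (replace(1, 'e')): offset=4, physical=[A,B,C,D,E,e,G,F,I], logical=[E,e,G,F,I,A,B,C,D]
After op 6 (rotate(+3)): offset=7, physical=[A,B,C,D,E,e,G,F,I], logical=[F,I,A,B,C,D,E,e,G]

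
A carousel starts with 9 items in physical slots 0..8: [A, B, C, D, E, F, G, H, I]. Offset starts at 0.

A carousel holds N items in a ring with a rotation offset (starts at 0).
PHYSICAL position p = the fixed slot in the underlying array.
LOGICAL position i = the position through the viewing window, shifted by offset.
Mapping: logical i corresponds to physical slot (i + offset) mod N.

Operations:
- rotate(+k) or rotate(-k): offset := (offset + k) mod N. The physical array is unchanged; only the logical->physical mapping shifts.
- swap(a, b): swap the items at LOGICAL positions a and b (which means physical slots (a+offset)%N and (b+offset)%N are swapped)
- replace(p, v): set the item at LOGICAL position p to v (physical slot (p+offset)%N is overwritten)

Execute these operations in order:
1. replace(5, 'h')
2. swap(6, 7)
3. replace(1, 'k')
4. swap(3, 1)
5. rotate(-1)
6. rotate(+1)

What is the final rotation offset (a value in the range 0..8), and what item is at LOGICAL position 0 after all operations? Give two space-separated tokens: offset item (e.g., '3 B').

After op 1 (replace(5, 'h')): offset=0, physical=[A,B,C,D,E,h,G,H,I], logical=[A,B,C,D,E,h,G,H,I]
After op 2 (swap(6, 7)): offset=0, physical=[A,B,C,D,E,h,H,G,I], logical=[A,B,C,D,E,h,H,G,I]
After op 3 (replace(1, 'k')): offset=0, physical=[A,k,C,D,E,h,H,G,I], logical=[A,k,C,D,E,h,H,G,I]
After op 4 (swap(3, 1)): offset=0, physical=[A,D,C,k,E,h,H,G,I], logical=[A,D,C,k,E,h,H,G,I]
After op 5 (rotate(-1)): offset=8, physical=[A,D,C,k,E,h,H,G,I], logical=[I,A,D,C,k,E,h,H,G]
After op 6 (rotate(+1)): offset=0, physical=[A,D,C,k,E,h,H,G,I], logical=[A,D,C,k,E,h,H,G,I]

Answer: 0 A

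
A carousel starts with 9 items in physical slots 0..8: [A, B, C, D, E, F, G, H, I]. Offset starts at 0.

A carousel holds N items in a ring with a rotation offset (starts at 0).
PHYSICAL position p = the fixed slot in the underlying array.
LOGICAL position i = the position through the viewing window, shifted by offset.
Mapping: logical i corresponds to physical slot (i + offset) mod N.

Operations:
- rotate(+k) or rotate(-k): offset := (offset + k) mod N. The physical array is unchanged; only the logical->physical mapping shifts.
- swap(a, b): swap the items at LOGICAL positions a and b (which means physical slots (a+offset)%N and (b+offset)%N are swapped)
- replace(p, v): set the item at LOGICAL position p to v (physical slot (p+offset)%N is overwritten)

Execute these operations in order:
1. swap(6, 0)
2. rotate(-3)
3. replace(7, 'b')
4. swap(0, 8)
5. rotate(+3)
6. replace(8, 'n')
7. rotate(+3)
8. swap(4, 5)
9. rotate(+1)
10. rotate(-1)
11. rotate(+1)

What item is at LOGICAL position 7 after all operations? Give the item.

After op 1 (swap(6, 0)): offset=0, physical=[G,B,C,D,E,F,A,H,I], logical=[G,B,C,D,E,F,A,H,I]
After op 2 (rotate(-3)): offset=6, physical=[G,B,C,D,E,F,A,H,I], logical=[A,H,I,G,B,C,D,E,F]
After op 3 (replace(7, 'b')): offset=6, physical=[G,B,C,D,b,F,A,H,I], logical=[A,H,I,G,B,C,D,b,F]
After op 4 (swap(0, 8)): offset=6, physical=[G,B,C,D,b,A,F,H,I], logical=[F,H,I,G,B,C,D,b,A]
After op 5 (rotate(+3)): offset=0, physical=[G,B,C,D,b,A,F,H,I], logical=[G,B,C,D,b,A,F,H,I]
After op 6 (replace(8, 'n')): offset=0, physical=[G,B,C,D,b,A,F,H,n], logical=[G,B,C,D,b,A,F,H,n]
After op 7 (rotate(+3)): offset=3, physical=[G,B,C,D,b,A,F,H,n], logical=[D,b,A,F,H,n,G,B,C]
After op 8 (swap(4, 5)): offset=3, physical=[G,B,C,D,b,A,F,n,H], logical=[D,b,A,F,n,H,G,B,C]
After op 9 (rotate(+1)): offset=4, physical=[G,B,C,D,b,A,F,n,H], logical=[b,A,F,n,H,G,B,C,D]
After op 10 (rotate(-1)): offset=3, physical=[G,B,C,D,b,A,F,n,H], logical=[D,b,A,F,n,H,G,B,C]
After op 11 (rotate(+1)): offset=4, physical=[G,B,C,D,b,A,F,n,H], logical=[b,A,F,n,H,G,B,C,D]

Answer: C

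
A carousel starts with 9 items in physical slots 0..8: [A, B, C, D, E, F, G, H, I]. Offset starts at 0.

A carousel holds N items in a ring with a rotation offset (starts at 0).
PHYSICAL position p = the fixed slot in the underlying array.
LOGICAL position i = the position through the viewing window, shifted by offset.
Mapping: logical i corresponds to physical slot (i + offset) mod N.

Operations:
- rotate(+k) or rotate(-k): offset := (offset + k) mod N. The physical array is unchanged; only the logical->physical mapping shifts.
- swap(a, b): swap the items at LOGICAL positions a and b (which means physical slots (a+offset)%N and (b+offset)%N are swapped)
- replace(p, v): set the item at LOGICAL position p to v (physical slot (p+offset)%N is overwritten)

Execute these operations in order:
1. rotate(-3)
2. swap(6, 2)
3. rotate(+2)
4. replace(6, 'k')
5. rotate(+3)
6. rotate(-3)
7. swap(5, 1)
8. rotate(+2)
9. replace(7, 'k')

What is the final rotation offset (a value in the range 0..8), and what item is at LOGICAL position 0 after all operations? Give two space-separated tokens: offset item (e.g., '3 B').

After op 1 (rotate(-3)): offset=6, physical=[A,B,C,D,E,F,G,H,I], logical=[G,H,I,A,B,C,D,E,F]
After op 2 (swap(6, 2)): offset=6, physical=[A,B,C,I,E,F,G,H,D], logical=[G,H,D,A,B,C,I,E,F]
After op 3 (rotate(+2)): offset=8, physical=[A,B,C,I,E,F,G,H,D], logical=[D,A,B,C,I,E,F,G,H]
After op 4 (replace(6, 'k')): offset=8, physical=[A,B,C,I,E,k,G,H,D], logical=[D,A,B,C,I,E,k,G,H]
After op 5 (rotate(+3)): offset=2, physical=[A,B,C,I,E,k,G,H,D], logical=[C,I,E,k,G,H,D,A,B]
After op 6 (rotate(-3)): offset=8, physical=[A,B,C,I,E,k,G,H,D], logical=[D,A,B,C,I,E,k,G,H]
After op 7 (swap(5, 1)): offset=8, physical=[E,B,C,I,A,k,G,H,D], logical=[D,E,B,C,I,A,k,G,H]
After op 8 (rotate(+2)): offset=1, physical=[E,B,C,I,A,k,G,H,D], logical=[B,C,I,A,k,G,H,D,E]
After op 9 (replace(7, 'k')): offset=1, physical=[E,B,C,I,A,k,G,H,k], logical=[B,C,I,A,k,G,H,k,E]

Answer: 1 B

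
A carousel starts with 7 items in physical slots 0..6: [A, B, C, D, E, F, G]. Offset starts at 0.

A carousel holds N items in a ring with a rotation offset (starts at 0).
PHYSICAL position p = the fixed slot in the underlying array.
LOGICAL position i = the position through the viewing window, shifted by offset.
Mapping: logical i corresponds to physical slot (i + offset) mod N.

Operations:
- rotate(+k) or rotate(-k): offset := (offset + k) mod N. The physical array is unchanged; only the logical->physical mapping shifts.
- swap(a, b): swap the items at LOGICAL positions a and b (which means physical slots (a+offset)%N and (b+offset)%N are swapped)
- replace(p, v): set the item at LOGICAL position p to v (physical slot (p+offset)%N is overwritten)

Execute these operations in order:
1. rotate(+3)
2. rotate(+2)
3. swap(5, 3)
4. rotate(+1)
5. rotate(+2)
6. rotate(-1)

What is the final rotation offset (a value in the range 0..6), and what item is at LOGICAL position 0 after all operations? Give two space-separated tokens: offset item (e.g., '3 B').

After op 1 (rotate(+3)): offset=3, physical=[A,B,C,D,E,F,G], logical=[D,E,F,G,A,B,C]
After op 2 (rotate(+2)): offset=5, physical=[A,B,C,D,E,F,G], logical=[F,G,A,B,C,D,E]
After op 3 (swap(5, 3)): offset=5, physical=[A,D,C,B,E,F,G], logical=[F,G,A,D,C,B,E]
After op 4 (rotate(+1)): offset=6, physical=[A,D,C,B,E,F,G], logical=[G,A,D,C,B,E,F]
After op 5 (rotate(+2)): offset=1, physical=[A,D,C,B,E,F,G], logical=[D,C,B,E,F,G,A]
After op 6 (rotate(-1)): offset=0, physical=[A,D,C,B,E,F,G], logical=[A,D,C,B,E,F,G]

Answer: 0 A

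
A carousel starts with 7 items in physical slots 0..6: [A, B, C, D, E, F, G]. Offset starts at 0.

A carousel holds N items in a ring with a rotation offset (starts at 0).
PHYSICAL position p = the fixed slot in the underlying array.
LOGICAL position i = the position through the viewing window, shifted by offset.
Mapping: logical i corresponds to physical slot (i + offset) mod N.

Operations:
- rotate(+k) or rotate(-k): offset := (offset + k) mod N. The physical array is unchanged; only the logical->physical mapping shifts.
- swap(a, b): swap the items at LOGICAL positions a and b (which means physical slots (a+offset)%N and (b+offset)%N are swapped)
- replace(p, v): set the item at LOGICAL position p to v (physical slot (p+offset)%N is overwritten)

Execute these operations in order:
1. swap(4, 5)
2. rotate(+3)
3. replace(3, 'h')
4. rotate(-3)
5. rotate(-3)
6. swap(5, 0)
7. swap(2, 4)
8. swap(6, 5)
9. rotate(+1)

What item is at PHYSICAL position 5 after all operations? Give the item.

Answer: E

Derivation:
After op 1 (swap(4, 5)): offset=0, physical=[A,B,C,D,F,E,G], logical=[A,B,C,D,F,E,G]
After op 2 (rotate(+3)): offset=3, physical=[A,B,C,D,F,E,G], logical=[D,F,E,G,A,B,C]
After op 3 (replace(3, 'h')): offset=3, physical=[A,B,C,D,F,E,h], logical=[D,F,E,h,A,B,C]
After op 4 (rotate(-3)): offset=0, physical=[A,B,C,D,F,E,h], logical=[A,B,C,D,F,E,h]
After op 5 (rotate(-3)): offset=4, physical=[A,B,C,D,F,E,h], logical=[F,E,h,A,B,C,D]
After op 6 (swap(5, 0)): offset=4, physical=[A,B,F,D,C,E,h], logical=[C,E,h,A,B,F,D]
After op 7 (swap(2, 4)): offset=4, physical=[A,h,F,D,C,E,B], logical=[C,E,B,A,h,F,D]
After op 8 (swap(6, 5)): offset=4, physical=[A,h,D,F,C,E,B], logical=[C,E,B,A,h,D,F]
After op 9 (rotate(+1)): offset=5, physical=[A,h,D,F,C,E,B], logical=[E,B,A,h,D,F,C]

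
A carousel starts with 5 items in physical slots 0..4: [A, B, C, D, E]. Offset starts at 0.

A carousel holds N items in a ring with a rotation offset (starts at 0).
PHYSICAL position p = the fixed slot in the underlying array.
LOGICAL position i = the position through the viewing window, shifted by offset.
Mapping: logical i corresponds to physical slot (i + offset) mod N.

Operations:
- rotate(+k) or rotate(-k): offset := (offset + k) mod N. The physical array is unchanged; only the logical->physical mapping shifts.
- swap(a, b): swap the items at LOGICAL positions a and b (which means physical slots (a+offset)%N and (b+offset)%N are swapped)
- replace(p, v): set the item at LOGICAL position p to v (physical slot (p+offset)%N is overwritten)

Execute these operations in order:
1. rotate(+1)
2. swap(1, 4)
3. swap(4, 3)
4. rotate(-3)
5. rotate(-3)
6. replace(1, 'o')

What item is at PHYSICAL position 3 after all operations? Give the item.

Answer: D

Derivation:
After op 1 (rotate(+1)): offset=1, physical=[A,B,C,D,E], logical=[B,C,D,E,A]
After op 2 (swap(1, 4)): offset=1, physical=[C,B,A,D,E], logical=[B,A,D,E,C]
After op 3 (swap(4, 3)): offset=1, physical=[E,B,A,D,C], logical=[B,A,D,C,E]
After op 4 (rotate(-3)): offset=3, physical=[E,B,A,D,C], logical=[D,C,E,B,A]
After op 5 (rotate(-3)): offset=0, physical=[E,B,A,D,C], logical=[E,B,A,D,C]
After op 6 (replace(1, 'o')): offset=0, physical=[E,o,A,D,C], logical=[E,o,A,D,C]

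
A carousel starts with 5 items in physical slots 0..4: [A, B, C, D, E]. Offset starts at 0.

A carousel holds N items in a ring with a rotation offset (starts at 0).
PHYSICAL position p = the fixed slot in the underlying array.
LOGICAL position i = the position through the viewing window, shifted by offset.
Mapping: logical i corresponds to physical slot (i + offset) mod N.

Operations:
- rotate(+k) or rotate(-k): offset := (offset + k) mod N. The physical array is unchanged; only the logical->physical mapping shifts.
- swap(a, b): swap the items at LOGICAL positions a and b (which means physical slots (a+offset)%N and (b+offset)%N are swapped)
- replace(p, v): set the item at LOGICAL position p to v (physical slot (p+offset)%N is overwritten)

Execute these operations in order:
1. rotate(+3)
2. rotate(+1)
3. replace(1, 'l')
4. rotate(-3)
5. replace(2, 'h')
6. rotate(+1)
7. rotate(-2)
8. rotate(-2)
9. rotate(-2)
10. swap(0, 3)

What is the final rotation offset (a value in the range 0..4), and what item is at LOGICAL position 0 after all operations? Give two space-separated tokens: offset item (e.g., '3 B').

After op 1 (rotate(+3)): offset=3, physical=[A,B,C,D,E], logical=[D,E,A,B,C]
After op 2 (rotate(+1)): offset=4, physical=[A,B,C,D,E], logical=[E,A,B,C,D]
After op 3 (replace(1, 'l')): offset=4, physical=[l,B,C,D,E], logical=[E,l,B,C,D]
After op 4 (rotate(-3)): offset=1, physical=[l,B,C,D,E], logical=[B,C,D,E,l]
After op 5 (replace(2, 'h')): offset=1, physical=[l,B,C,h,E], logical=[B,C,h,E,l]
After op 6 (rotate(+1)): offset=2, physical=[l,B,C,h,E], logical=[C,h,E,l,B]
After op 7 (rotate(-2)): offset=0, physical=[l,B,C,h,E], logical=[l,B,C,h,E]
After op 8 (rotate(-2)): offset=3, physical=[l,B,C,h,E], logical=[h,E,l,B,C]
After op 9 (rotate(-2)): offset=1, physical=[l,B,C,h,E], logical=[B,C,h,E,l]
After op 10 (swap(0, 3)): offset=1, physical=[l,E,C,h,B], logical=[E,C,h,B,l]

Answer: 1 E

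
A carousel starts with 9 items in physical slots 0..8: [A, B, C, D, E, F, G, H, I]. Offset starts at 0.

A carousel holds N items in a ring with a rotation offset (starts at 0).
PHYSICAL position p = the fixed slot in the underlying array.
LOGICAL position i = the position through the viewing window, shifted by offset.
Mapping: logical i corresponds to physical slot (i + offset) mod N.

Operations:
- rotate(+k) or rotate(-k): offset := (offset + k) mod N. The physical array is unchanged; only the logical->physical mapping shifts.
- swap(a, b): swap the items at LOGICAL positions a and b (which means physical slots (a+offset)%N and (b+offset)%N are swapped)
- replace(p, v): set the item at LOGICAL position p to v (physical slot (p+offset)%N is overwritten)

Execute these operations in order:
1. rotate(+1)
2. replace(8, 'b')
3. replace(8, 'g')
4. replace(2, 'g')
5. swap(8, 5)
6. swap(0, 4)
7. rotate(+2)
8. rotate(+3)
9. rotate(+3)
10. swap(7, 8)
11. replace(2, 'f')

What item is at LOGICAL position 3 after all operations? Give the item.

Answer: g

Derivation:
After op 1 (rotate(+1)): offset=1, physical=[A,B,C,D,E,F,G,H,I], logical=[B,C,D,E,F,G,H,I,A]
After op 2 (replace(8, 'b')): offset=1, physical=[b,B,C,D,E,F,G,H,I], logical=[B,C,D,E,F,G,H,I,b]
After op 3 (replace(8, 'g')): offset=1, physical=[g,B,C,D,E,F,G,H,I], logical=[B,C,D,E,F,G,H,I,g]
After op 4 (replace(2, 'g')): offset=1, physical=[g,B,C,g,E,F,G,H,I], logical=[B,C,g,E,F,G,H,I,g]
After op 5 (swap(8, 5)): offset=1, physical=[G,B,C,g,E,F,g,H,I], logical=[B,C,g,E,F,g,H,I,G]
After op 6 (swap(0, 4)): offset=1, physical=[G,F,C,g,E,B,g,H,I], logical=[F,C,g,E,B,g,H,I,G]
After op 7 (rotate(+2)): offset=3, physical=[G,F,C,g,E,B,g,H,I], logical=[g,E,B,g,H,I,G,F,C]
After op 8 (rotate(+3)): offset=6, physical=[G,F,C,g,E,B,g,H,I], logical=[g,H,I,G,F,C,g,E,B]
After op 9 (rotate(+3)): offset=0, physical=[G,F,C,g,E,B,g,H,I], logical=[G,F,C,g,E,B,g,H,I]
After op 10 (swap(7, 8)): offset=0, physical=[G,F,C,g,E,B,g,I,H], logical=[G,F,C,g,E,B,g,I,H]
After op 11 (replace(2, 'f')): offset=0, physical=[G,F,f,g,E,B,g,I,H], logical=[G,F,f,g,E,B,g,I,H]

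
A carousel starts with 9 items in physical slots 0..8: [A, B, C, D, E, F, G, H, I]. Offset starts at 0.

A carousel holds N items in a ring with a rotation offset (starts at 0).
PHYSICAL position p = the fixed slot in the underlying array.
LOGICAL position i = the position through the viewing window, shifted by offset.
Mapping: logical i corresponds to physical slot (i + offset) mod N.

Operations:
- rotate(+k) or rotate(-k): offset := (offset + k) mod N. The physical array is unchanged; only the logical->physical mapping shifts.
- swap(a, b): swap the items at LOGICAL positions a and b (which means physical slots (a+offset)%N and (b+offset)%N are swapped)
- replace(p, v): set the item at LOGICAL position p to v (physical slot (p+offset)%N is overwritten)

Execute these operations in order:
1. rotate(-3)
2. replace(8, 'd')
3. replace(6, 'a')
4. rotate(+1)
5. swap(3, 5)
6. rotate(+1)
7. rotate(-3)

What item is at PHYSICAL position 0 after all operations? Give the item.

Answer: A

Derivation:
After op 1 (rotate(-3)): offset=6, physical=[A,B,C,D,E,F,G,H,I], logical=[G,H,I,A,B,C,D,E,F]
After op 2 (replace(8, 'd')): offset=6, physical=[A,B,C,D,E,d,G,H,I], logical=[G,H,I,A,B,C,D,E,d]
After op 3 (replace(6, 'a')): offset=6, physical=[A,B,C,a,E,d,G,H,I], logical=[G,H,I,A,B,C,a,E,d]
After op 4 (rotate(+1)): offset=7, physical=[A,B,C,a,E,d,G,H,I], logical=[H,I,A,B,C,a,E,d,G]
After op 5 (swap(3, 5)): offset=7, physical=[A,a,C,B,E,d,G,H,I], logical=[H,I,A,a,C,B,E,d,G]
After op 6 (rotate(+1)): offset=8, physical=[A,a,C,B,E,d,G,H,I], logical=[I,A,a,C,B,E,d,G,H]
After op 7 (rotate(-3)): offset=5, physical=[A,a,C,B,E,d,G,H,I], logical=[d,G,H,I,A,a,C,B,E]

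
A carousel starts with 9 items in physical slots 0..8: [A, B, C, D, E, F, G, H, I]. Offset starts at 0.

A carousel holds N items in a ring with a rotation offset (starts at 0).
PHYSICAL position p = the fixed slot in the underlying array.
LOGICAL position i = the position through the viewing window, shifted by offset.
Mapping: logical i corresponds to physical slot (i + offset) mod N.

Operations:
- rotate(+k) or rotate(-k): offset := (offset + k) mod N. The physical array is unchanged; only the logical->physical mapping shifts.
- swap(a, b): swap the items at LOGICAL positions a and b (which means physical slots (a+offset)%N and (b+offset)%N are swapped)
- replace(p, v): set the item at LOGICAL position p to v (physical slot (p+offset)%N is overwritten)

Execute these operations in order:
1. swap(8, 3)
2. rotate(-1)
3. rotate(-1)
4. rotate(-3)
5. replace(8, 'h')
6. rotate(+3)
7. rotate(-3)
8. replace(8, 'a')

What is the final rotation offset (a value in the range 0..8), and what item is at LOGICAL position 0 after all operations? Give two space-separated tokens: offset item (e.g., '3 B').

After op 1 (swap(8, 3)): offset=0, physical=[A,B,C,I,E,F,G,H,D], logical=[A,B,C,I,E,F,G,H,D]
After op 2 (rotate(-1)): offset=8, physical=[A,B,C,I,E,F,G,H,D], logical=[D,A,B,C,I,E,F,G,H]
After op 3 (rotate(-1)): offset=7, physical=[A,B,C,I,E,F,G,H,D], logical=[H,D,A,B,C,I,E,F,G]
After op 4 (rotate(-3)): offset=4, physical=[A,B,C,I,E,F,G,H,D], logical=[E,F,G,H,D,A,B,C,I]
After op 5 (replace(8, 'h')): offset=4, physical=[A,B,C,h,E,F,G,H,D], logical=[E,F,G,H,D,A,B,C,h]
After op 6 (rotate(+3)): offset=7, physical=[A,B,C,h,E,F,G,H,D], logical=[H,D,A,B,C,h,E,F,G]
After op 7 (rotate(-3)): offset=4, physical=[A,B,C,h,E,F,G,H,D], logical=[E,F,G,H,D,A,B,C,h]
After op 8 (replace(8, 'a')): offset=4, physical=[A,B,C,a,E,F,G,H,D], logical=[E,F,G,H,D,A,B,C,a]

Answer: 4 E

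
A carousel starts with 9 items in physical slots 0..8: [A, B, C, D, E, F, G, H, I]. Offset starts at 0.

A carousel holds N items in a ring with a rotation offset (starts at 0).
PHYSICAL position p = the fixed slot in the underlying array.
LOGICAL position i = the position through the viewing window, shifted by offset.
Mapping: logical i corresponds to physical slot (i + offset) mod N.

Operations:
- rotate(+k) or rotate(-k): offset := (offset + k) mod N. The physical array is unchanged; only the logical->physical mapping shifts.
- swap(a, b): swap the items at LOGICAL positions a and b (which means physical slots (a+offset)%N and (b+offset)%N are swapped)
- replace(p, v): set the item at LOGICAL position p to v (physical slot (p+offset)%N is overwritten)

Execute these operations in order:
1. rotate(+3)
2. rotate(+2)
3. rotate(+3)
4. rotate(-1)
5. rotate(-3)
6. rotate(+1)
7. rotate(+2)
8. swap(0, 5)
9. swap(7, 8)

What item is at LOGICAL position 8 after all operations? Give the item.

Answer: F

Derivation:
After op 1 (rotate(+3)): offset=3, physical=[A,B,C,D,E,F,G,H,I], logical=[D,E,F,G,H,I,A,B,C]
After op 2 (rotate(+2)): offset=5, physical=[A,B,C,D,E,F,G,H,I], logical=[F,G,H,I,A,B,C,D,E]
After op 3 (rotate(+3)): offset=8, physical=[A,B,C,D,E,F,G,H,I], logical=[I,A,B,C,D,E,F,G,H]
After op 4 (rotate(-1)): offset=7, physical=[A,B,C,D,E,F,G,H,I], logical=[H,I,A,B,C,D,E,F,G]
After op 5 (rotate(-3)): offset=4, physical=[A,B,C,D,E,F,G,H,I], logical=[E,F,G,H,I,A,B,C,D]
After op 6 (rotate(+1)): offset=5, physical=[A,B,C,D,E,F,G,H,I], logical=[F,G,H,I,A,B,C,D,E]
After op 7 (rotate(+2)): offset=7, physical=[A,B,C,D,E,F,G,H,I], logical=[H,I,A,B,C,D,E,F,G]
After op 8 (swap(0, 5)): offset=7, physical=[A,B,C,H,E,F,G,D,I], logical=[D,I,A,B,C,H,E,F,G]
After op 9 (swap(7, 8)): offset=7, physical=[A,B,C,H,E,G,F,D,I], logical=[D,I,A,B,C,H,E,G,F]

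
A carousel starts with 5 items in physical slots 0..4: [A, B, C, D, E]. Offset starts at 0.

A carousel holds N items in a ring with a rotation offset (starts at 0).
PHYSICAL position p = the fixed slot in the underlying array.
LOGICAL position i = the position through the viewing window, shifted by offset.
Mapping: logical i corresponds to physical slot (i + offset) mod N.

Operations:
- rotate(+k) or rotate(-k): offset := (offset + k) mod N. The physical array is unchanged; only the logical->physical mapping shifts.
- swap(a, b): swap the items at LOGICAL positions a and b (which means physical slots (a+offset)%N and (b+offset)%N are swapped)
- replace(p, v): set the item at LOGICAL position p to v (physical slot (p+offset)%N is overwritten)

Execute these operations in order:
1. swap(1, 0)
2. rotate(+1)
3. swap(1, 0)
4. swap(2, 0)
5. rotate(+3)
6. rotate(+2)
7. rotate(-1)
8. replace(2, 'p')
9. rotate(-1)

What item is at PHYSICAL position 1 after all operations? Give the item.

After op 1 (swap(1, 0)): offset=0, physical=[B,A,C,D,E], logical=[B,A,C,D,E]
After op 2 (rotate(+1)): offset=1, physical=[B,A,C,D,E], logical=[A,C,D,E,B]
After op 3 (swap(1, 0)): offset=1, physical=[B,C,A,D,E], logical=[C,A,D,E,B]
After op 4 (swap(2, 0)): offset=1, physical=[B,D,A,C,E], logical=[D,A,C,E,B]
After op 5 (rotate(+3)): offset=4, physical=[B,D,A,C,E], logical=[E,B,D,A,C]
After op 6 (rotate(+2)): offset=1, physical=[B,D,A,C,E], logical=[D,A,C,E,B]
After op 7 (rotate(-1)): offset=0, physical=[B,D,A,C,E], logical=[B,D,A,C,E]
After op 8 (replace(2, 'p')): offset=0, physical=[B,D,p,C,E], logical=[B,D,p,C,E]
After op 9 (rotate(-1)): offset=4, physical=[B,D,p,C,E], logical=[E,B,D,p,C]

Answer: D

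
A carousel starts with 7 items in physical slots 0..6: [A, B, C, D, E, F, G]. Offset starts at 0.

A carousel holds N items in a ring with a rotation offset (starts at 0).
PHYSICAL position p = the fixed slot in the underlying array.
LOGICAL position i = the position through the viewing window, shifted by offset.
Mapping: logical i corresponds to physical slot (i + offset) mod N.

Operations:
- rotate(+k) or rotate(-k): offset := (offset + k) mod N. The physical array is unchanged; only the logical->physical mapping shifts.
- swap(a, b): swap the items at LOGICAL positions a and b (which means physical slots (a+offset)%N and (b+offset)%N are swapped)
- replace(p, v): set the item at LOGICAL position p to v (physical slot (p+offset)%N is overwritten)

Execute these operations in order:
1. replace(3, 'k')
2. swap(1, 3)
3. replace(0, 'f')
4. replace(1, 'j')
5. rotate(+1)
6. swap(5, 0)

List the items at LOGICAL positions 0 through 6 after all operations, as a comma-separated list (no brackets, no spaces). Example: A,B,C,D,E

Answer: G,C,B,E,F,j,f

Derivation:
After op 1 (replace(3, 'k')): offset=0, physical=[A,B,C,k,E,F,G], logical=[A,B,C,k,E,F,G]
After op 2 (swap(1, 3)): offset=0, physical=[A,k,C,B,E,F,G], logical=[A,k,C,B,E,F,G]
After op 3 (replace(0, 'f')): offset=0, physical=[f,k,C,B,E,F,G], logical=[f,k,C,B,E,F,G]
After op 4 (replace(1, 'j')): offset=0, physical=[f,j,C,B,E,F,G], logical=[f,j,C,B,E,F,G]
After op 5 (rotate(+1)): offset=1, physical=[f,j,C,B,E,F,G], logical=[j,C,B,E,F,G,f]
After op 6 (swap(5, 0)): offset=1, physical=[f,G,C,B,E,F,j], logical=[G,C,B,E,F,j,f]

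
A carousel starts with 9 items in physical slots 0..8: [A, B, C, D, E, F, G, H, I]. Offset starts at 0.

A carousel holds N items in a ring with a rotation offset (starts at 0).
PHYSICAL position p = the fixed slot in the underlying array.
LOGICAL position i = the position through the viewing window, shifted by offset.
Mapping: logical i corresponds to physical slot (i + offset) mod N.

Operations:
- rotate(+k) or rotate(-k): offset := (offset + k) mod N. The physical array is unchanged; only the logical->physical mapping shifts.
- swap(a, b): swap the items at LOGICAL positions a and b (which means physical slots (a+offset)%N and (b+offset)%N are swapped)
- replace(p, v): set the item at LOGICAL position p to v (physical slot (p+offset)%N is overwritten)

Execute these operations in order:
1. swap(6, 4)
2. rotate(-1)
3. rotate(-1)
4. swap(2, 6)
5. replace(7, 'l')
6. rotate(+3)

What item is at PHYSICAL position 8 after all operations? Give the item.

After op 1 (swap(6, 4)): offset=0, physical=[A,B,C,D,G,F,E,H,I], logical=[A,B,C,D,G,F,E,H,I]
After op 2 (rotate(-1)): offset=8, physical=[A,B,C,D,G,F,E,H,I], logical=[I,A,B,C,D,G,F,E,H]
After op 3 (rotate(-1)): offset=7, physical=[A,B,C,D,G,F,E,H,I], logical=[H,I,A,B,C,D,G,F,E]
After op 4 (swap(2, 6)): offset=7, physical=[G,B,C,D,A,F,E,H,I], logical=[H,I,G,B,C,D,A,F,E]
After op 5 (replace(7, 'l')): offset=7, physical=[G,B,C,D,A,l,E,H,I], logical=[H,I,G,B,C,D,A,l,E]
After op 6 (rotate(+3)): offset=1, physical=[G,B,C,D,A,l,E,H,I], logical=[B,C,D,A,l,E,H,I,G]

Answer: I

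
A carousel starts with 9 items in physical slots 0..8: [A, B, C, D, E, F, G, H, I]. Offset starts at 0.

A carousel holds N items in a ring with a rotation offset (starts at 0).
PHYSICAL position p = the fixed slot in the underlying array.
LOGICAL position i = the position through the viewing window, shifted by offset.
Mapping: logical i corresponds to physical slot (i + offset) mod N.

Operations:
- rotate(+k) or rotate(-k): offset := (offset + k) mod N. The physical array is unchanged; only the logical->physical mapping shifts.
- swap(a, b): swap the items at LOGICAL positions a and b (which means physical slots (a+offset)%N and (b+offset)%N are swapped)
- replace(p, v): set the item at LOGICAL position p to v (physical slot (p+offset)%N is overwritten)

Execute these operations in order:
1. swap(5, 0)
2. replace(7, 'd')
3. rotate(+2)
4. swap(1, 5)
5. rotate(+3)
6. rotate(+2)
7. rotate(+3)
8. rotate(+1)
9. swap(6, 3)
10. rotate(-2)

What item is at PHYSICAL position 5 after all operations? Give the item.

Answer: I

Derivation:
After op 1 (swap(5, 0)): offset=0, physical=[F,B,C,D,E,A,G,H,I], logical=[F,B,C,D,E,A,G,H,I]
After op 2 (replace(7, 'd')): offset=0, physical=[F,B,C,D,E,A,G,d,I], logical=[F,B,C,D,E,A,G,d,I]
After op 3 (rotate(+2)): offset=2, physical=[F,B,C,D,E,A,G,d,I], logical=[C,D,E,A,G,d,I,F,B]
After op 4 (swap(1, 5)): offset=2, physical=[F,B,C,d,E,A,G,D,I], logical=[C,d,E,A,G,D,I,F,B]
After op 5 (rotate(+3)): offset=5, physical=[F,B,C,d,E,A,G,D,I], logical=[A,G,D,I,F,B,C,d,E]
After op 6 (rotate(+2)): offset=7, physical=[F,B,C,d,E,A,G,D,I], logical=[D,I,F,B,C,d,E,A,G]
After op 7 (rotate(+3)): offset=1, physical=[F,B,C,d,E,A,G,D,I], logical=[B,C,d,E,A,G,D,I,F]
After op 8 (rotate(+1)): offset=2, physical=[F,B,C,d,E,A,G,D,I], logical=[C,d,E,A,G,D,I,F,B]
After op 9 (swap(6, 3)): offset=2, physical=[F,B,C,d,E,I,G,D,A], logical=[C,d,E,I,G,D,A,F,B]
After op 10 (rotate(-2)): offset=0, physical=[F,B,C,d,E,I,G,D,A], logical=[F,B,C,d,E,I,G,D,A]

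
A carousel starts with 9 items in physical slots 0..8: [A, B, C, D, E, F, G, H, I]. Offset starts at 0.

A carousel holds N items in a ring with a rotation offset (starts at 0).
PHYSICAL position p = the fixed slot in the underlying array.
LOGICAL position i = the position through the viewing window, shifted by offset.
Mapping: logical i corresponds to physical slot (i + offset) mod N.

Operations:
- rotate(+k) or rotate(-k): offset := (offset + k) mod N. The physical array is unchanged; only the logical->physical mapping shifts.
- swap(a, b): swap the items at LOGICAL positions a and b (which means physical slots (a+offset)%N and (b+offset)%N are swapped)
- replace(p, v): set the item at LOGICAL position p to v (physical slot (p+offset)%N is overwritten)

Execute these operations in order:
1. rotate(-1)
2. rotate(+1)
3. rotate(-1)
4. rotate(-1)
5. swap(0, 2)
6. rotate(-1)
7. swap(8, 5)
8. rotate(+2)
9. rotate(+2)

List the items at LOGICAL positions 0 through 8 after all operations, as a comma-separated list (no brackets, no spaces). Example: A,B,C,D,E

After op 1 (rotate(-1)): offset=8, physical=[A,B,C,D,E,F,G,H,I], logical=[I,A,B,C,D,E,F,G,H]
After op 2 (rotate(+1)): offset=0, physical=[A,B,C,D,E,F,G,H,I], logical=[A,B,C,D,E,F,G,H,I]
After op 3 (rotate(-1)): offset=8, physical=[A,B,C,D,E,F,G,H,I], logical=[I,A,B,C,D,E,F,G,H]
After op 4 (rotate(-1)): offset=7, physical=[A,B,C,D,E,F,G,H,I], logical=[H,I,A,B,C,D,E,F,G]
After op 5 (swap(0, 2)): offset=7, physical=[H,B,C,D,E,F,G,A,I], logical=[A,I,H,B,C,D,E,F,G]
After op 6 (rotate(-1)): offset=6, physical=[H,B,C,D,E,F,G,A,I], logical=[G,A,I,H,B,C,D,E,F]
After op 7 (swap(8, 5)): offset=6, physical=[H,B,F,D,E,C,G,A,I], logical=[G,A,I,H,B,F,D,E,C]
After op 8 (rotate(+2)): offset=8, physical=[H,B,F,D,E,C,G,A,I], logical=[I,H,B,F,D,E,C,G,A]
After op 9 (rotate(+2)): offset=1, physical=[H,B,F,D,E,C,G,A,I], logical=[B,F,D,E,C,G,A,I,H]

Answer: B,F,D,E,C,G,A,I,H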